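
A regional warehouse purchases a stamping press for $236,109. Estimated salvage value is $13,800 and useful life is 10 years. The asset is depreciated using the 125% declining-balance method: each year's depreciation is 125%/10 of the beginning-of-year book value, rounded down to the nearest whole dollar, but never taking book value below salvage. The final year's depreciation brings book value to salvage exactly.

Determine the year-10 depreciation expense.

$57,190

Depreciable base = $236,109 − $13,800 = $222,309.
Year 1: ⌊$236,109 × 125%/10⌋ = $29,513. Book value $206,596.
Year 2: ⌊$206,596 × 125%/10⌋ = $25,824. Book value $180,772.
Year 3: ⌊$180,772 × 125%/10⌋ = $22,596. Book value $158,176.
Year 4: ⌊$158,176 × 125%/10⌋ = $19,772. Book value $138,404.
Year 5: ⌊$138,404 × 125%/10⌋ = $17,300. Book value $121,104.
Year 6: ⌊$121,104 × 125%/10⌋ = $15,138. Book value $105,966.
Year 7: ⌊$105,966 × 125%/10⌋ = $13,245. Book value $92,721.
Year 8: ⌊$92,721 × 125%/10⌋ = $11,590. Book value $81,131.
Year 9: ⌊$81,131 × 125%/10⌋ = $10,141. Book value $70,990.
Year 10 (final): $70,990 − $13,800 = $57,190. Book value $13,800.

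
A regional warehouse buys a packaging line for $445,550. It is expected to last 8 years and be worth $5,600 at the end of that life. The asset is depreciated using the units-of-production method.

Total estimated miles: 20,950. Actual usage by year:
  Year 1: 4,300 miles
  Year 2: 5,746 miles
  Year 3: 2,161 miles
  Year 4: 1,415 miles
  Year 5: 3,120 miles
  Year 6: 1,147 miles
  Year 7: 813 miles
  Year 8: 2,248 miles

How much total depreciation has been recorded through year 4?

Depreciable base = $445,550 − $5,600 = $439,950.
Rate = $439,950 / 20,950 miles = $21 per mile.
Year 1: 4,300 × $21 = $90,300. Book value $355,250.
Year 2: 5,746 × $21 = $120,666. Book value $234,584.
Year 3: 2,161 × $21 = $45,381. Book value $189,203.
Year 4: 1,415 × $21 = $29,715. Book value $159,488.
Accumulated through year 4 = $445,550 − $159,488 = $286,062.

$286,062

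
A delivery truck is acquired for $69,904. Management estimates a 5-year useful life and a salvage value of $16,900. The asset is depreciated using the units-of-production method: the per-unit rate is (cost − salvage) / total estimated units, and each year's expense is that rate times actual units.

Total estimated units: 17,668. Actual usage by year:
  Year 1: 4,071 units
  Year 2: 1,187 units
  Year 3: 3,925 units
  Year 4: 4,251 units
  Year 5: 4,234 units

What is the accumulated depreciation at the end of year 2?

Depreciable base = $69,904 − $16,900 = $53,004.
Rate = $53,004 / 17,668 units = $3 per unit.
Year 1: 4,071 × $3 = $12,213. Book value $57,691.
Year 2: 1,187 × $3 = $3,561. Book value $54,130.
Accumulated through year 2 = $69,904 − $54,130 = $15,774.

$15,774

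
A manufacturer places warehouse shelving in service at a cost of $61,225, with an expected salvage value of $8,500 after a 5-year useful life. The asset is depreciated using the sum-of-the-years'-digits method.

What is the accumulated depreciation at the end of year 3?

$42,180

Depreciable base = $61,225 − $8,500 = $52,725.
Sum of the years' digits = 5+4+3+2+1 = 15.
Year 1: $52,725 × 5/15 = $17,575. Book value $43,650.
Year 2: $52,725 × 4/15 = $14,060. Book value $29,590.
Year 3: $52,725 × 3/15 = $10,545. Book value $19,045.
Accumulated through year 3 = $61,225 − $19,045 = $42,180.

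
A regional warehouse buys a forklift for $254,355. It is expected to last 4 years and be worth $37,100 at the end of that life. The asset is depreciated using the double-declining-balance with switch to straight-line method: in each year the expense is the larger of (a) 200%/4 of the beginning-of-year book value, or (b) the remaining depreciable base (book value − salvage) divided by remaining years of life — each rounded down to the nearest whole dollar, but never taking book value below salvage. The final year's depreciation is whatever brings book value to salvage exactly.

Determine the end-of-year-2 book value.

$63,589

Depreciable base = $254,355 − $37,100 = $217,255.
Year 1: DB = ⌊$254,355 × 200%/4⌋ = $127,177; SL = ⌊$217,255/4⌋ = $54,313 → take DB $127,177. Book value $127,178.
Year 2: DB = ⌊$127,178 × 200%/4⌋ = $63,589; SL = ⌊$90,078/3⌋ = $30,026 → take DB $63,589. Book value $63,589.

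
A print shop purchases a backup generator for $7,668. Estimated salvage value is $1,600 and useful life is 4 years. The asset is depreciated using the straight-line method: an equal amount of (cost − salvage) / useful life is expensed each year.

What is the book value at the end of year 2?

$4,634

Depreciable base = $7,668 − $1,600 = $6,068.
Annual expense = $6,068 / 4 = $1,517.
End of year 1: book value $6,151.
End of year 2: book value $4,634.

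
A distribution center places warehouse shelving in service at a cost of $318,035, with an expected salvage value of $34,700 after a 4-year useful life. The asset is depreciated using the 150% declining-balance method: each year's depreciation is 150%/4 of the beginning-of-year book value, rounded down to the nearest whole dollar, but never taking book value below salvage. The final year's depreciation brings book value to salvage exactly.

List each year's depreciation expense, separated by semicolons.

$119,263; $74,539; $46,587; $42,946

Depreciable base = $318,035 − $34,700 = $283,335.
Year 1: ⌊$318,035 × 150%/4⌋ = $119,263. Book value $198,772.
Year 2: ⌊$198,772 × 150%/4⌋ = $74,539. Book value $124,233.
Year 3: ⌊$124,233 × 150%/4⌋ = $46,587. Book value $77,646.
Year 4 (final): $77,646 − $34,700 = $42,946. Book value $34,700.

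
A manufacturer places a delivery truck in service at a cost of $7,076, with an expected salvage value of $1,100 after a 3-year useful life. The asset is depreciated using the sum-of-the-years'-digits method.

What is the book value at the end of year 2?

Depreciable base = $7,076 − $1,100 = $5,976.
Sum of the years' digits = 3+2+1 = 6.
Year 1: $5,976 × 3/6 = $2,988. Book value $4,088.
Year 2: $5,976 × 2/6 = $1,992. Book value $2,096.

$2,096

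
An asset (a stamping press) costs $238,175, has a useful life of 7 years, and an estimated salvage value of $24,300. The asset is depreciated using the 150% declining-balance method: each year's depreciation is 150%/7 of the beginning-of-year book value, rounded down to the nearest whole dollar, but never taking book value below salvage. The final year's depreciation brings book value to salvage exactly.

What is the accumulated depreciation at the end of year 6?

Depreciable base = $238,175 − $24,300 = $213,875.
Year 1: ⌊$238,175 × 150%/7⌋ = $51,037. Book value $187,138.
Year 2: ⌊$187,138 × 150%/7⌋ = $40,101. Book value $147,037.
Year 3: ⌊$147,037 × 150%/7⌋ = $31,507. Book value $115,530.
Year 4: ⌊$115,530 × 150%/7⌋ = $24,756. Book value $90,774.
Year 5: ⌊$90,774 × 150%/7⌋ = $19,451. Book value $71,323.
Year 6: ⌊$71,323 × 150%/7⌋ = $15,283. Book value $56,040.
Accumulated through year 6 = $238,175 − $56,040 = $182,135.

$182,135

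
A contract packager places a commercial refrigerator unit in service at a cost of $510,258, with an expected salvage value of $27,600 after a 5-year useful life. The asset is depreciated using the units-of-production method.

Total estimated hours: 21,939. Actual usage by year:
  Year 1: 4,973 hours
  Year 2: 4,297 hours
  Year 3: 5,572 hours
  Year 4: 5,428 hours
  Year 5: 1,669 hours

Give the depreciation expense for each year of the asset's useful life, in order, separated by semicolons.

$109,406; $94,534; $122,584; $119,416; $36,718

Depreciable base = $510,258 − $27,600 = $482,658.
Rate = $482,658 / 21,939 hours = $22 per hour.
Year 1: 4,973 × $22 = $109,406. Book value $400,852.
Year 2: 4,297 × $22 = $94,534. Book value $306,318.
Year 3: 5,572 × $22 = $122,584. Book value $183,734.
Year 4: 5,428 × $22 = $119,416. Book value $64,318.
Year 5: 1,669 × $22 = $36,718. Book value $27,600.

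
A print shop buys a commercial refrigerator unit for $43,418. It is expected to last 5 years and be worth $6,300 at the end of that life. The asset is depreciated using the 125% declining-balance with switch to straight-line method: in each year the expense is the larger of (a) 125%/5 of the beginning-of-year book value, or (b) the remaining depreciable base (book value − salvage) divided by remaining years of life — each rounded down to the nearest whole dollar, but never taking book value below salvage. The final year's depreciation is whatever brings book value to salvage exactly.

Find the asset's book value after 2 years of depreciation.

Depreciable base = $43,418 − $6,300 = $37,118.
Year 1: DB = ⌊$43,418 × 125%/5⌋ = $10,854; SL = ⌊$37,118/5⌋ = $7,423 → take DB $10,854. Book value $32,564.
Year 2: DB = ⌊$32,564 × 125%/5⌋ = $8,141; SL = ⌊$26,264/4⌋ = $6,566 → take DB $8,141. Book value $24,423.

$24,423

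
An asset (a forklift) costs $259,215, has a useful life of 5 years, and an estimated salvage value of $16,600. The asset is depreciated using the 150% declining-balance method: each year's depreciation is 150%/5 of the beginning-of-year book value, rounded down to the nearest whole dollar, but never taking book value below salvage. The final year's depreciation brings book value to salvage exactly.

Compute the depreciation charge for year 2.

$54,435

Depreciable base = $259,215 − $16,600 = $242,615.
Year 1: ⌊$259,215 × 150%/5⌋ = $77,764. Book value $181,451.
Year 2: ⌊$181,451 × 150%/5⌋ = $54,435. Book value $127,016.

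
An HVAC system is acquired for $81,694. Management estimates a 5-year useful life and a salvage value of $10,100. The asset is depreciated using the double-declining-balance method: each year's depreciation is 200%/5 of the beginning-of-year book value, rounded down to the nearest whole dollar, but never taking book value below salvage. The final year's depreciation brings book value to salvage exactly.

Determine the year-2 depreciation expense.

$19,606

Depreciable base = $81,694 − $10,100 = $71,594.
Year 1: ⌊$81,694 × 200%/5⌋ = $32,677. Book value $49,017.
Year 2: ⌊$49,017 × 200%/5⌋ = $19,606. Book value $29,411.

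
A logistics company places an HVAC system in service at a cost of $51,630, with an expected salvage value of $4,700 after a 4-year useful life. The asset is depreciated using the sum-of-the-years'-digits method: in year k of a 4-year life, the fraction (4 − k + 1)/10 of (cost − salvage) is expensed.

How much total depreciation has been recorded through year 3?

$42,237

Depreciable base = $51,630 − $4,700 = $46,930.
Sum of the years' digits = 4+3+2+1 = 10.
Year 1: $46,930 × 4/10 = $18,772. Book value $32,858.
Year 2: $46,930 × 3/10 = $14,079. Book value $18,779.
Year 3: $46,930 × 2/10 = $9,386. Book value $9,393.
Accumulated through year 3 = $51,630 − $9,393 = $42,237.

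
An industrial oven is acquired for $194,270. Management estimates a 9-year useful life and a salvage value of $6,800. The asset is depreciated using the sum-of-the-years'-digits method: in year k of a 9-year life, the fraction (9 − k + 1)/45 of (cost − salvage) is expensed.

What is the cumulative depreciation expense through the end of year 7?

Depreciable base = $194,270 − $6,800 = $187,470.
Sum of the years' digits = 9+8+7+6+5+4+3+2+1 = 45.
Year 1: $187,470 × 9/45 = $37,494. Book value $156,776.
Year 2: $187,470 × 8/45 = $33,328. Book value $123,448.
Year 3: $187,470 × 7/45 = $29,162. Book value $94,286.
Year 4: $187,470 × 6/45 = $24,996. Book value $69,290.
Year 5: $187,470 × 5/45 = $20,830. Book value $48,460.
Year 6: $187,470 × 4/45 = $16,664. Book value $31,796.
Year 7: $187,470 × 3/45 = $12,498. Book value $19,298.
Accumulated through year 7 = $194,270 − $19,298 = $174,972.

$174,972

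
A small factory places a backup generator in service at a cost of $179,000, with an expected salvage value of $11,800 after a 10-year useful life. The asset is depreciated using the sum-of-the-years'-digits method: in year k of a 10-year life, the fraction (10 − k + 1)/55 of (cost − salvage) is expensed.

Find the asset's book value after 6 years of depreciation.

$42,200

Depreciable base = $179,000 − $11,800 = $167,200.
Sum of the years' digits = 10+9+8+7+6+5+4+3+2+1 = 55.
Year 1: $167,200 × 10/55 = $30,400. Book value $148,600.
Year 2: $167,200 × 9/55 = $27,360. Book value $121,240.
Year 3: $167,200 × 8/55 = $24,320. Book value $96,920.
Year 4: $167,200 × 7/55 = $21,280. Book value $75,640.
Year 5: $167,200 × 6/55 = $18,240. Book value $57,400.
Year 6: $167,200 × 5/55 = $15,200. Book value $42,200.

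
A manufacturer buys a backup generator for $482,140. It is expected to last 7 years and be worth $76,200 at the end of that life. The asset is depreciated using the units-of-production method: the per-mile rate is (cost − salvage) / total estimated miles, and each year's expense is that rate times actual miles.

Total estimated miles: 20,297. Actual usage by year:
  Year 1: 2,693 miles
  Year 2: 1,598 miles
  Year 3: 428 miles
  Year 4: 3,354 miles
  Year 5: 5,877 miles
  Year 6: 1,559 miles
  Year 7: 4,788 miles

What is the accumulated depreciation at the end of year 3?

$94,380

Depreciable base = $482,140 − $76,200 = $405,940.
Rate = $405,940 / 20,297 miles = $20 per mile.
Year 1: 2,693 × $20 = $53,860. Book value $428,280.
Year 2: 1,598 × $20 = $31,960. Book value $396,320.
Year 3: 428 × $20 = $8,560. Book value $387,760.
Accumulated through year 3 = $482,140 − $387,760 = $94,380.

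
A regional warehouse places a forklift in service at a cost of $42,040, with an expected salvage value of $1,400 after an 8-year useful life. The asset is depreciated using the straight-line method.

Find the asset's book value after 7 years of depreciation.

Depreciable base = $42,040 − $1,400 = $40,640.
Annual expense = $40,640 / 8 = $5,080.
End of year 1: book value $36,960.
End of year 2: book value $31,880.
End of year 3: book value $26,800.
End of year 4: book value $21,720.
End of year 5: book value $16,640.
End of year 6: book value $11,560.
End of year 7: book value $6,480.

$6,480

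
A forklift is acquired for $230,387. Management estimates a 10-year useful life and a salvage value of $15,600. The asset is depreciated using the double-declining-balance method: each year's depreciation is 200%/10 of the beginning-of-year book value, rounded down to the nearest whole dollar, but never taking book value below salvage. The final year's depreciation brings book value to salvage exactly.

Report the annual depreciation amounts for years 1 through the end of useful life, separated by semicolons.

Depreciable base = $230,387 − $15,600 = $214,787.
Year 1: ⌊$230,387 × 200%/10⌋ = $46,077. Book value $184,310.
Year 2: ⌊$184,310 × 200%/10⌋ = $36,862. Book value $147,448.
Year 3: ⌊$147,448 × 200%/10⌋ = $29,489. Book value $117,959.
Year 4: ⌊$117,959 × 200%/10⌋ = $23,591. Book value $94,368.
Year 5: ⌊$94,368 × 200%/10⌋ = $18,873. Book value $75,495.
Year 6: ⌊$75,495 × 200%/10⌋ = $15,099. Book value $60,396.
Year 7: ⌊$60,396 × 200%/10⌋ = $12,079. Book value $48,317.
Year 8: ⌊$48,317 × 200%/10⌋ = $9,663. Book value $38,654.
Year 9: ⌊$38,654 × 200%/10⌋ = $7,730. Book value $30,924.
Year 10 (final): $30,924 − $15,600 = $15,324. Book value $15,600.

$46,077; $36,862; $29,489; $23,591; $18,873; $15,099; $12,079; $9,663; $7,730; $15,324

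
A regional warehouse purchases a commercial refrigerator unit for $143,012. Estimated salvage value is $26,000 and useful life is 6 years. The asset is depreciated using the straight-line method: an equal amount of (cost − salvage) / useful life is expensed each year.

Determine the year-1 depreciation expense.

$19,502

Depreciable base = $143,012 − $26,000 = $117,012.
Annual expense = $117,012 / 6 = $19,502.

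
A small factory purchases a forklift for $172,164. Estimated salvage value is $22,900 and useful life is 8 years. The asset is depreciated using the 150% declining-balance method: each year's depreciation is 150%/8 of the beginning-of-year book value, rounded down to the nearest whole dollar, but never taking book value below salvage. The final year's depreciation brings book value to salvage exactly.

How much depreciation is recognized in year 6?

Depreciable base = $172,164 − $22,900 = $149,264.
Year 1: ⌊$172,164 × 150%/8⌋ = $32,280. Book value $139,884.
Year 2: ⌊$139,884 × 150%/8⌋ = $26,228. Book value $113,656.
Year 3: ⌊$113,656 × 150%/8⌋ = $21,310. Book value $92,346.
Year 4: ⌊$92,346 × 150%/8⌋ = $17,314. Book value $75,032.
Year 5: ⌊$75,032 × 150%/8⌋ = $14,068. Book value $60,964.
Year 6: ⌊$60,964 × 150%/8⌋ = $11,430. Book value $49,534.

$11,430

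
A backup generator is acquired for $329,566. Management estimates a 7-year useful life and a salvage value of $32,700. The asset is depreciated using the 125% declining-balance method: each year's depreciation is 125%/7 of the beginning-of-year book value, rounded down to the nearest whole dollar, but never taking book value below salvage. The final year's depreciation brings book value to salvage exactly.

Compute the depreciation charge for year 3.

Depreciable base = $329,566 − $32,700 = $296,866.
Year 1: ⌊$329,566 × 125%/7⌋ = $58,851. Book value $270,715.
Year 2: ⌊$270,715 × 125%/7⌋ = $48,341. Book value $222,374.
Year 3: ⌊$222,374 × 125%/7⌋ = $39,709. Book value $182,665.

$39,709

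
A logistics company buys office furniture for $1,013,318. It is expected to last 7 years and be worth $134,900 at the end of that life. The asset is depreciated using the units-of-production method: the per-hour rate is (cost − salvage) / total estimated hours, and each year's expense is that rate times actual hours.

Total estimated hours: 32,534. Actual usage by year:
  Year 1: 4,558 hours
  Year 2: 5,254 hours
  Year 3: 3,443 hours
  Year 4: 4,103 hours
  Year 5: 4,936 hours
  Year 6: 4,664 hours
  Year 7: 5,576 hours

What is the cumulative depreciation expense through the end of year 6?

$727,866

Depreciable base = $1,013,318 − $134,900 = $878,418.
Rate = $878,418 / 32,534 hours = $27 per hour.
Year 1: 4,558 × $27 = $123,066. Book value $890,252.
Year 2: 5,254 × $27 = $141,858. Book value $748,394.
Year 3: 3,443 × $27 = $92,961. Book value $655,433.
Year 4: 4,103 × $27 = $110,781. Book value $544,652.
Year 5: 4,936 × $27 = $133,272. Book value $411,380.
Year 6: 4,664 × $27 = $125,928. Book value $285,452.
Accumulated through year 6 = $1,013,318 − $285,452 = $727,866.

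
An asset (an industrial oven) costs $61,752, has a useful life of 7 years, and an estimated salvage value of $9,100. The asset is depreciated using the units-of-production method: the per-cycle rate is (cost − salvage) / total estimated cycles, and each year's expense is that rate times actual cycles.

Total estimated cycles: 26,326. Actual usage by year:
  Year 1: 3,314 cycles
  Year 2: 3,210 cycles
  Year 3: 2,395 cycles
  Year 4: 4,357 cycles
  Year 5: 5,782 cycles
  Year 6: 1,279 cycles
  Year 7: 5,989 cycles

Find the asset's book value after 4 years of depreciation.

$35,200

Depreciable base = $61,752 − $9,100 = $52,652.
Rate = $52,652 / 26,326 cycles = $2 per cycle.
Year 1: 3,314 × $2 = $6,628. Book value $55,124.
Year 2: 3,210 × $2 = $6,420. Book value $48,704.
Year 3: 2,395 × $2 = $4,790. Book value $43,914.
Year 4: 4,357 × $2 = $8,714. Book value $35,200.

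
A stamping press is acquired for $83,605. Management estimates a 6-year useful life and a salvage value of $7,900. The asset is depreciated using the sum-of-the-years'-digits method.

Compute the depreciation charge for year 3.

$14,420

Depreciable base = $83,605 − $7,900 = $75,705.
Sum of the years' digits = 6+5+4+3+2+1 = 21.
Year 1: $75,705 × 6/21 = $21,630. Book value $61,975.
Year 2: $75,705 × 5/21 = $18,025. Book value $43,950.
Year 3: $75,705 × 4/21 = $14,420. Book value $29,530.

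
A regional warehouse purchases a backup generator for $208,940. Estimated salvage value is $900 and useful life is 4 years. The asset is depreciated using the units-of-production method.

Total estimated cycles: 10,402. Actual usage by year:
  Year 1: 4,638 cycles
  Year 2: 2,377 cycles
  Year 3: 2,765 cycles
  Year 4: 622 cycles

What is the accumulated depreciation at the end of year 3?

Depreciable base = $208,940 − $900 = $208,040.
Rate = $208,040 / 10,402 cycles = $20 per cycle.
Year 1: 4,638 × $20 = $92,760. Book value $116,180.
Year 2: 2,377 × $20 = $47,540. Book value $68,640.
Year 3: 2,765 × $20 = $55,300. Book value $13,340.
Accumulated through year 3 = $208,940 − $13,340 = $195,600.

$195,600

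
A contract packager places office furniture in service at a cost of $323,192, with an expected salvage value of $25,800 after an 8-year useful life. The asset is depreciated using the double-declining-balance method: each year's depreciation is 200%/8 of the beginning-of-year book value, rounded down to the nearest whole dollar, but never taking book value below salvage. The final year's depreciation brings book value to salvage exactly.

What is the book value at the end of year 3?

Depreciable base = $323,192 − $25,800 = $297,392.
Year 1: ⌊$323,192 × 200%/8⌋ = $80,798. Book value $242,394.
Year 2: ⌊$242,394 × 200%/8⌋ = $60,598. Book value $181,796.
Year 3: ⌊$181,796 × 200%/8⌋ = $45,449. Book value $136,347.

$136,347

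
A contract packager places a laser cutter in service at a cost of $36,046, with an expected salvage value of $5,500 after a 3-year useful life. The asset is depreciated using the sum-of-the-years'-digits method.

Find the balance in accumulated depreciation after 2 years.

Depreciable base = $36,046 − $5,500 = $30,546.
Sum of the years' digits = 3+2+1 = 6.
Year 1: $30,546 × 3/6 = $15,273. Book value $20,773.
Year 2: $30,546 × 2/6 = $10,182. Book value $10,591.
Accumulated through year 2 = $36,046 − $10,591 = $25,455.

$25,455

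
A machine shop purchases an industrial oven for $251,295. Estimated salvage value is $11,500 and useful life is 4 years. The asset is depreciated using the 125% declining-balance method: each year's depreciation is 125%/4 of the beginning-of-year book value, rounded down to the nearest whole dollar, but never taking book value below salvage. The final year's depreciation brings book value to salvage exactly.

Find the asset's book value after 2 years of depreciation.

Depreciable base = $251,295 − $11,500 = $239,795.
Year 1: ⌊$251,295 × 125%/4⌋ = $78,529. Book value $172,766.
Year 2: ⌊$172,766 × 125%/4⌋ = $53,989. Book value $118,777.

$118,777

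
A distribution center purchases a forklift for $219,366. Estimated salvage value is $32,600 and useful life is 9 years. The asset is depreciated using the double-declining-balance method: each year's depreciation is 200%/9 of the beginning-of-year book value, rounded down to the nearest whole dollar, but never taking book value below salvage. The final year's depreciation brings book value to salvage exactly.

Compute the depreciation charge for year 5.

Depreciable base = $219,366 − $32,600 = $186,766.
Year 1: ⌊$219,366 × 200%/9⌋ = $48,748. Book value $170,618.
Year 2: ⌊$170,618 × 200%/9⌋ = $37,915. Book value $132,703.
Year 3: ⌊$132,703 × 200%/9⌋ = $29,489. Book value $103,214.
Year 4: ⌊$103,214 × 200%/9⌋ = $22,936. Book value $80,278.
Year 5: ⌊$80,278 × 200%/9⌋ = $17,839. Book value $62,439.

$17,839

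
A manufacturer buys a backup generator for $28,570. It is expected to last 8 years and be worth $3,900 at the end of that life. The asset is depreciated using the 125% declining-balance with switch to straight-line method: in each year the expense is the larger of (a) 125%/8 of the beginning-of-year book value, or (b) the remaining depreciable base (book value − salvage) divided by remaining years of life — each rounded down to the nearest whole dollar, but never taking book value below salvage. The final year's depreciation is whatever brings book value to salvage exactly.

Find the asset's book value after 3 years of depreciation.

Depreciable base = $28,570 − $3,900 = $24,670.
Year 1: DB = ⌊$28,570 × 125%/8⌋ = $4,464; SL = ⌊$24,670/8⌋ = $3,083 → take DB $4,464. Book value $24,106.
Year 2: DB = ⌊$24,106 × 125%/8⌋ = $3,766; SL = ⌊$20,206/7⌋ = $2,886 → take DB $3,766. Book value $20,340.
Year 3: DB = ⌊$20,340 × 125%/8⌋ = $3,178; SL = ⌊$16,440/6⌋ = $2,740 → take DB $3,178. Book value $17,162.

$17,162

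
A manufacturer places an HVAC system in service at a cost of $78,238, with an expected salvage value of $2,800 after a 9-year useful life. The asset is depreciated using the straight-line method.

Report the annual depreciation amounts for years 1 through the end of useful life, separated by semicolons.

$8,382; $8,382; $8,382; $8,382; $8,382; $8,382; $8,382; $8,382; $8,382

Depreciable base = $78,238 − $2,800 = $75,438.
Annual expense = $75,438 / 9 = $8,382.
End of year 1: book value $69,856.
End of year 2: book value $61,474.
End of year 3: book value $53,092.
End of year 4: book value $44,710.
End of year 5: book value $36,328.
End of year 6: book value $27,946.
End of year 7: book value $19,564.
End of year 8: book value $11,182.
End of year 9: book value $2,800.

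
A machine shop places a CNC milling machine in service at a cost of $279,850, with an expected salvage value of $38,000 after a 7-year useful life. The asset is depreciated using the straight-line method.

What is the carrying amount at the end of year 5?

$107,100

Depreciable base = $279,850 − $38,000 = $241,850.
Annual expense = $241,850 / 7 = $34,550.
End of year 1: book value $245,300.
End of year 2: book value $210,750.
End of year 3: book value $176,200.
End of year 4: book value $141,650.
End of year 5: book value $107,100.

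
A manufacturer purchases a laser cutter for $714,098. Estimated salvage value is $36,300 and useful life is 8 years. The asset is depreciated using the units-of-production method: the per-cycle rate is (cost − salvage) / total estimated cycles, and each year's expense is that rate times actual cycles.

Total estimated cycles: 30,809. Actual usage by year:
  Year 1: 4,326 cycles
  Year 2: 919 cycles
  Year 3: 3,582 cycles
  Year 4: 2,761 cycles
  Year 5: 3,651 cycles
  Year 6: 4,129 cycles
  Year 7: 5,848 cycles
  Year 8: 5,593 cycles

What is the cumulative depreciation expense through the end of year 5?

Depreciable base = $714,098 − $36,300 = $677,798.
Rate = $677,798 / 30,809 cycles = $22 per cycle.
Year 1: 4,326 × $22 = $95,172. Book value $618,926.
Year 2: 919 × $22 = $20,218. Book value $598,708.
Year 3: 3,582 × $22 = $78,804. Book value $519,904.
Year 4: 2,761 × $22 = $60,742. Book value $459,162.
Year 5: 3,651 × $22 = $80,322. Book value $378,840.
Accumulated through year 5 = $714,098 − $378,840 = $335,258.

$335,258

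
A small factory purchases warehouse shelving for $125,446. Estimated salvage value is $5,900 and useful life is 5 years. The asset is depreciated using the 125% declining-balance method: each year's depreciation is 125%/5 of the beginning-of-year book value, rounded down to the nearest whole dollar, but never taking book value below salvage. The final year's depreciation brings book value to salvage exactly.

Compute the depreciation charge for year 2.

Depreciable base = $125,446 − $5,900 = $119,546.
Year 1: ⌊$125,446 × 125%/5⌋ = $31,361. Book value $94,085.
Year 2: ⌊$94,085 × 125%/5⌋ = $23,521. Book value $70,564.

$23,521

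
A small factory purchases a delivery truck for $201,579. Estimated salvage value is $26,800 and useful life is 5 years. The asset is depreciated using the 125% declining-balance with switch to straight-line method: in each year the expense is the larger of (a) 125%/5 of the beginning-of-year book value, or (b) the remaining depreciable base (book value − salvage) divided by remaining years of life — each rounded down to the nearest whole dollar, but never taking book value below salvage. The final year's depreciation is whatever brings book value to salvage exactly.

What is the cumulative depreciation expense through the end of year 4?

Depreciable base = $201,579 − $26,800 = $174,779.
Year 1: DB = ⌊$201,579 × 125%/5⌋ = $50,394; SL = ⌊$174,779/5⌋ = $34,955 → take DB $50,394. Book value $151,185.
Year 2: DB = ⌊$151,185 × 125%/5⌋ = $37,796; SL = ⌊$124,385/4⌋ = $31,096 → take DB $37,796. Book value $113,389.
Year 3: DB = ⌊$113,389 × 125%/5⌋ = $28,347; SL = ⌊$86,589/3⌋ = $28,863 → take SL $28,863. Book value $84,526.
Year 4: DB = ⌊$84,526 × 125%/5⌋ = $21,131; SL = ⌊$57,726/2⌋ = $28,863 → take SL $28,863. Book value $55,663.
Accumulated through year 4 = $201,579 − $55,663 = $145,916.

$145,916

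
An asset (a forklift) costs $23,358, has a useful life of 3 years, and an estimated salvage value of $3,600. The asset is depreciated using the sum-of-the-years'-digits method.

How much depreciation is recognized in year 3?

Depreciable base = $23,358 − $3,600 = $19,758.
Sum of the years' digits = 3+2+1 = 6.
Year 1: $19,758 × 3/6 = $9,879. Book value $13,479.
Year 2: $19,758 × 2/6 = $6,586. Book value $6,893.
Year 3: $19,758 × 1/6 = $3,293. Book value $3,600.

$3,293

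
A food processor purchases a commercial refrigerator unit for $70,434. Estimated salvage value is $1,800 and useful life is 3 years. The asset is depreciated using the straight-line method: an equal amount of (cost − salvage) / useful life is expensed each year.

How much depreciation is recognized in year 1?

$22,878

Depreciable base = $70,434 − $1,800 = $68,634.
Annual expense = $68,634 / 3 = $22,878.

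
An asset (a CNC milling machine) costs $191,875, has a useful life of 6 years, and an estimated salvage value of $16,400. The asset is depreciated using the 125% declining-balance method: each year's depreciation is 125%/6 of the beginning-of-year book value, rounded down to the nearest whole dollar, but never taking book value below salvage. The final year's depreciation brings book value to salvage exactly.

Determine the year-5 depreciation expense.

$15,702

Depreciable base = $191,875 − $16,400 = $175,475.
Year 1: ⌊$191,875 × 125%/6⌋ = $39,973. Book value $151,902.
Year 2: ⌊$151,902 × 125%/6⌋ = $31,646. Book value $120,256.
Year 3: ⌊$120,256 × 125%/6⌋ = $25,053. Book value $95,203.
Year 4: ⌊$95,203 × 125%/6⌋ = $19,833. Book value $75,370.
Year 5: ⌊$75,370 × 125%/6⌋ = $15,702. Book value $59,668.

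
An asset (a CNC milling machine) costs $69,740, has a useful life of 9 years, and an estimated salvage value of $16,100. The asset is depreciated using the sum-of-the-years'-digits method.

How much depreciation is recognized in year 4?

$7,152

Depreciable base = $69,740 − $16,100 = $53,640.
Sum of the years' digits = 9+8+7+6+5+4+3+2+1 = 45.
Year 1: $53,640 × 9/45 = $10,728. Book value $59,012.
Year 2: $53,640 × 8/45 = $9,536. Book value $49,476.
Year 3: $53,640 × 7/45 = $8,344. Book value $41,132.
Year 4: $53,640 × 6/45 = $7,152. Book value $33,980.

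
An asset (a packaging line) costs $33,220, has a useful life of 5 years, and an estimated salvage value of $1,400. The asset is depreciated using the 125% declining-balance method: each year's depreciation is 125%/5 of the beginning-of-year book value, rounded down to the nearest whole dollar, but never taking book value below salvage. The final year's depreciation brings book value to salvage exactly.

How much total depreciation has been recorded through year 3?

$19,204

Depreciable base = $33,220 − $1,400 = $31,820.
Year 1: ⌊$33,220 × 125%/5⌋ = $8,305. Book value $24,915.
Year 2: ⌊$24,915 × 125%/5⌋ = $6,228. Book value $18,687.
Year 3: ⌊$18,687 × 125%/5⌋ = $4,671. Book value $14,016.
Accumulated through year 3 = $33,220 − $14,016 = $19,204.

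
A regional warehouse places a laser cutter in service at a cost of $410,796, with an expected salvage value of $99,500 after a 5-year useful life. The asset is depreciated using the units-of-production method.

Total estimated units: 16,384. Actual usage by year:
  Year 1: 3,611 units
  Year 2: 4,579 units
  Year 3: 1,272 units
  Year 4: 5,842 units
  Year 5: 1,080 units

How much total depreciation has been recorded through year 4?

Depreciable base = $410,796 − $99,500 = $311,296.
Rate = $311,296 / 16,384 units = $19 per unit.
Year 1: 3,611 × $19 = $68,609. Book value $342,187.
Year 2: 4,579 × $19 = $87,001. Book value $255,186.
Year 3: 1,272 × $19 = $24,168. Book value $231,018.
Year 4: 5,842 × $19 = $110,998. Book value $120,020.
Accumulated through year 4 = $410,796 − $120,020 = $290,776.

$290,776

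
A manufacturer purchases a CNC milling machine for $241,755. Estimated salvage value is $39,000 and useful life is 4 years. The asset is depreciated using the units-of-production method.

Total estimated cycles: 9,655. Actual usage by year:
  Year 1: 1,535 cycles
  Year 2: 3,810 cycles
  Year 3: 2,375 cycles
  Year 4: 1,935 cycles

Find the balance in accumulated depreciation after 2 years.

$112,245

Depreciable base = $241,755 − $39,000 = $202,755.
Rate = $202,755 / 9,655 cycles = $21 per cycle.
Year 1: 1,535 × $21 = $32,235. Book value $209,520.
Year 2: 3,810 × $21 = $80,010. Book value $129,510.
Accumulated through year 2 = $241,755 − $129,510 = $112,245.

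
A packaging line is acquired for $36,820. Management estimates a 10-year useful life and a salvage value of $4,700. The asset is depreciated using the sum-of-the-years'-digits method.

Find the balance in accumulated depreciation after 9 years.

Depreciable base = $36,820 − $4,700 = $32,120.
Sum of the years' digits = 10+9+8+7+6+5+4+3+2+1 = 55.
Year 1: $32,120 × 10/55 = $5,840. Book value $30,980.
Year 2: $32,120 × 9/55 = $5,256. Book value $25,724.
Year 3: $32,120 × 8/55 = $4,672. Book value $21,052.
Year 4: $32,120 × 7/55 = $4,088. Book value $16,964.
Year 5: $32,120 × 6/55 = $3,504. Book value $13,460.
Year 6: $32,120 × 5/55 = $2,920. Book value $10,540.
Year 7: $32,120 × 4/55 = $2,336. Book value $8,204.
Year 8: $32,120 × 3/55 = $1,752. Book value $6,452.
Year 9: $32,120 × 2/55 = $1,168. Book value $5,284.
Accumulated through year 9 = $36,820 − $5,284 = $31,536.

$31,536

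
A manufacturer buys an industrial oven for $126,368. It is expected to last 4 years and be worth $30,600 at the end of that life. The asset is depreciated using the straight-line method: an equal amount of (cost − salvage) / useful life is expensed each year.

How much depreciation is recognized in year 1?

Depreciable base = $126,368 − $30,600 = $95,768.
Annual expense = $95,768 / 4 = $23,942.

$23,942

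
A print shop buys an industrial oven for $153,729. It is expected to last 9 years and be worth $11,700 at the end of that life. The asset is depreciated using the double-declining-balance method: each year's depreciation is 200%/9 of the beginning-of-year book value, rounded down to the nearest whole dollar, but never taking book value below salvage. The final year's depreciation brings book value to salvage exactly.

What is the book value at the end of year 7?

Depreciable base = $153,729 − $11,700 = $142,029.
Year 1: ⌊$153,729 × 200%/9⌋ = $34,162. Book value $119,567.
Year 2: ⌊$119,567 × 200%/9⌋ = $26,570. Book value $92,997.
Year 3: ⌊$92,997 × 200%/9⌋ = $20,666. Book value $72,331.
Year 4: ⌊$72,331 × 200%/9⌋ = $16,073. Book value $56,258.
Year 5: ⌊$56,258 × 200%/9⌋ = $12,501. Book value $43,757.
Year 6: ⌊$43,757 × 200%/9⌋ = $9,723. Book value $34,034.
Year 7: ⌊$34,034 × 200%/9⌋ = $7,563. Book value $26,471.

$26,471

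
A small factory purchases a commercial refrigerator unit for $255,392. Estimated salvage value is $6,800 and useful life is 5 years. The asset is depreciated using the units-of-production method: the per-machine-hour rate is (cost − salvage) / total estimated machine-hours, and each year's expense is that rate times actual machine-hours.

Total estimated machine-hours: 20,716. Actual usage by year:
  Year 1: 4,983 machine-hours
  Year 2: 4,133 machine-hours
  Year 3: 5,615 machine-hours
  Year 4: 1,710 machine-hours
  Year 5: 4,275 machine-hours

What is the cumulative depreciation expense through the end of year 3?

Depreciable base = $255,392 − $6,800 = $248,592.
Rate = $248,592 / 20,716 machine-hours = $12 per machine-hour.
Year 1: 4,983 × $12 = $59,796. Book value $195,596.
Year 2: 4,133 × $12 = $49,596. Book value $146,000.
Year 3: 5,615 × $12 = $67,380. Book value $78,620.
Accumulated through year 3 = $255,392 − $78,620 = $176,772.

$176,772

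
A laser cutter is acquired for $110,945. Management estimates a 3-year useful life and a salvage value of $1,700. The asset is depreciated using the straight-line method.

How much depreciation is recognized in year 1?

$36,415

Depreciable base = $110,945 − $1,700 = $109,245.
Annual expense = $109,245 / 3 = $36,415.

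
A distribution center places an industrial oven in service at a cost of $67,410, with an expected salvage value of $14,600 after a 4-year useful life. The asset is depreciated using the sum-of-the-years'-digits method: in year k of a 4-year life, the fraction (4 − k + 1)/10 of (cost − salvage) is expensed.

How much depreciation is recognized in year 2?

Depreciable base = $67,410 − $14,600 = $52,810.
Sum of the years' digits = 4+3+2+1 = 10.
Year 1: $52,810 × 4/10 = $21,124. Book value $46,286.
Year 2: $52,810 × 3/10 = $15,843. Book value $30,443.

$15,843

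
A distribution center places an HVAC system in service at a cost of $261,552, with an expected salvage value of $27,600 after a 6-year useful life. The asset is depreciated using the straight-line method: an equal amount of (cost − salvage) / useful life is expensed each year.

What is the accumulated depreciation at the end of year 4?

Depreciable base = $261,552 − $27,600 = $233,952.
Annual expense = $233,952 / 6 = $38,992.
End of year 1: book value $222,560.
End of year 2: book value $183,568.
End of year 3: book value $144,576.
End of year 4: book value $105,584.
Accumulated through year 4 = $261,552 − $105,584 = $155,968.

$155,968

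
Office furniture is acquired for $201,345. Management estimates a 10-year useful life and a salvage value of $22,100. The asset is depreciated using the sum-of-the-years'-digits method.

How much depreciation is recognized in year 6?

$16,295

Depreciable base = $201,345 − $22,100 = $179,245.
Sum of the years' digits = 10+9+8+7+6+5+4+3+2+1 = 55.
Year 1: $179,245 × 10/55 = $32,590. Book value $168,755.
Year 2: $179,245 × 9/55 = $29,331. Book value $139,424.
Year 3: $179,245 × 8/55 = $26,072. Book value $113,352.
Year 4: $179,245 × 7/55 = $22,813. Book value $90,539.
Year 5: $179,245 × 6/55 = $19,554. Book value $70,985.
Year 6: $179,245 × 5/55 = $16,295. Book value $54,690.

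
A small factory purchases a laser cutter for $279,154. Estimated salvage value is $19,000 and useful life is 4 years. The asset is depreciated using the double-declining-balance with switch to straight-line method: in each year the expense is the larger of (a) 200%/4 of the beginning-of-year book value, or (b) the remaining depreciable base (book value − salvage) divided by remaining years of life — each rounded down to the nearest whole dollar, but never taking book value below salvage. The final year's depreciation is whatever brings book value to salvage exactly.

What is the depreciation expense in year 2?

Depreciable base = $279,154 − $19,000 = $260,154.
Year 1: DB = ⌊$279,154 × 200%/4⌋ = $139,577; SL = ⌊$260,154/4⌋ = $65,038 → take DB $139,577. Book value $139,577.
Year 2: DB = ⌊$139,577 × 200%/4⌋ = $69,788; SL = ⌊$120,577/3⌋ = $40,192 → take DB $69,788. Book value $69,789.

$69,788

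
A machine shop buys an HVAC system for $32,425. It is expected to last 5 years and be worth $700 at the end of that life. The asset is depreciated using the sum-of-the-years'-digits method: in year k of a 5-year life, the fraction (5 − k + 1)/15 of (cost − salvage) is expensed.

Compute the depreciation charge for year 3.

$6,345

Depreciable base = $32,425 − $700 = $31,725.
Sum of the years' digits = 5+4+3+2+1 = 15.
Year 1: $31,725 × 5/15 = $10,575. Book value $21,850.
Year 2: $31,725 × 4/15 = $8,460. Book value $13,390.
Year 3: $31,725 × 3/15 = $6,345. Book value $7,045.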